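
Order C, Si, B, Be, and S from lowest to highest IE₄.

The fourth ionization energy removes an electron from the +3 ion. For each element: C³⁺ still has 1 valence electron; Si³⁺ still has 1 valence electron; B³⁺ is the bare [He] core; Be³⁺ is already 1 electron into the core; S³⁺ still has 3 valence electrons.
Core electrons are held far more tightly than valence electrons, so Be and B top the IE_4 order.
Valence configurations: C³⁺ [He]2s¹, Si³⁺ [Ne]3s¹, S³⁺ [Ne]3s²3p¹.
The numbers (kJ/mol): C 6223, Si 4356, B 25026, Be 21007, S 4556.
Putting it together, IE_4: Si < S < C < Be < B.

Si, S, C, Be, B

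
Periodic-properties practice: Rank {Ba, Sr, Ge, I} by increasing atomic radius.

Radius decreases left→right (rising Z_eff, same n) and increases top→bottom (higher n).
Neither a single period nor a single group — weigh both effects.
I > Ge: period and group pull opposite ways; the down-group shift dominates (133 vs 121 pm).
Sr > I: both are in period 5; the period trend gives Sr the larger value.
Ba > Sr: Ba sits below Sr in group 2, so the down-group effect alone puts Ba larger.
For reference (pm): Ge 121, Sr 185, I 133, Ba 196.
So from smallest to largest: Ge < I < Sr < Ba.

Ge < I < Sr < Ba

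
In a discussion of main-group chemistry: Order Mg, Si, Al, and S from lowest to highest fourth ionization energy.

Si < S < Mg < Al

IE_4 is the cost of taking one more electron from the +3 cation: Mg³⁺ is already 1 electron into the core; Si³⁺ still has 1 valence electron; Al³⁺ is the bare [Ne] core; S³⁺ still has 3 valence electrons.
Core electrons are held far more tightly than valence electrons, so Mg and Al top the IE_4 order.
Valence configurations: Si³⁺ [Ne]3s¹, S³⁺ [Ne]3s²3p¹.
Approximate IE_4 values (kJ/mol): Mg 10543, Si 4356, Al 11577, S 4556.
Putting it together, IE_4: Si < S < Mg < Al.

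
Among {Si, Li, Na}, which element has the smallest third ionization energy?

Si

IE_3 is the cost of taking one more electron from the +2 cation: Si²⁺ still has 2 valence electrons; Li²⁺ is already 1 electron into the core; Na²⁺ is already 1 electron into the core.
Pulling an electron out of a noble-gas core costs far more than removing a remaining valence electron, so Na and Li sit at the high end of IE_3.
Approximate IE_3 values (kJ/mol): Si 3232, Li 11815, Na 6910.
Putting it together, IE_3: Si < Na < Li.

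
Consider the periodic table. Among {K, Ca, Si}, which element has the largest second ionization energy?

K

After 1 electron has been removed, what remains? K⁺ is the bare [Ar] core; Ca⁺ still has 1 valence electron; Si⁺ still has 3 valence electrons.
Pulling an electron out of a noble-gas core costs far more than removing a remaining valence electron, so K sits at the high end of IE_2.
Valence configurations: Ca⁺ [Ar]4s¹, Si⁺ [Ne]3s²3p¹.
The numbers (kJ/mol): K 3052, Ca 1145, Si 1577.
Putting it together, IE_2: Ca < Si < K.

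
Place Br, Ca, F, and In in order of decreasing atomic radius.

F is in period 2, group 17; Ca is in period 4, group 2; Br is in period 4, group 17; In is in period 5, group 13.
Moving right in a period, electrons are added to the same shell under a stronger nuclear pull, so atoms get smaller; moving down, a new shell is opened and atoms get larger.
Here both period and group differ, so the two effects have to be weighed against each other.
Br > F: Br sits below F in group 17, so the down-group effect alone puts Br larger.
In > Br: both effects reinforce here, so In is clearly the larger of the two.
Ca > In: the two effects oppose for this pair; the across-period effect wins (171 vs 142 pm).
For reference (pm): F 64, Ca 171, Br 114, In 142.
So from largest to smallest: Ca > In > Br > F.

Ca > In > Br > F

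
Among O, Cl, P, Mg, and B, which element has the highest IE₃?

Mg

IE_3 is the cost of taking one more electron from the +2 cation: O²⁺ still has 4 valence electrons; Cl²⁺ still has 5 valence electrons; P²⁺ still has 3 valence electrons; Mg²⁺ is the bare [Ne] core; B²⁺ still has 1 valence electron.
Breaking into a closed-shell core is much more expensive than removing a leftover valence electron — Mg has the largest IE_3 here.
Valence configurations: O²⁺ [He]2s²2p², Cl²⁺ [Ne]3s²3p³, P²⁺ [Ne]3s²3p¹, B²⁺ [He]2s¹.
The numbers (kJ/mol): O 5300, Cl 3822, P 2914, Mg 7733, B 3660.
Hence IE_3: P < B < Cl < O < Mg.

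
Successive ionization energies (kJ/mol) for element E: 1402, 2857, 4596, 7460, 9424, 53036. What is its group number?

Group 15

Look for the largest jump between consecutive ionization energies: IE6/IE5 ≈ 5.6, far larger than any earlier ratio.
That jump marks the point where a core electron is being removed. So the atom has 5 valence electrons.
A main-group element with 5 valence electrons is in group 15.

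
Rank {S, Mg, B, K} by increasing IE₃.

S < B < K < Mg

Consider each +2 ion: S²⁺ still has 4 valence electrons; Mg²⁺ is the bare [Ne] core; B²⁺ still has 1 valence electron; K²⁺ is already 1 electron into the core.
Core electrons are held far more tightly than valence electrons, so K and Mg top the IE_3 order.
Valence configurations: S²⁺ [Ne]3s²3p², B²⁺ [He]2s¹.
The numbers (kJ/mol): S 3357, Mg 7733, B 3660, K 4420.
Hence IE_3: S < B < K < Mg.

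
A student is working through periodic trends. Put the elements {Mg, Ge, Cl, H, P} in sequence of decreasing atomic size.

Mg > Ge > P > Cl > H

H is in period 1, group 1; Mg is in period 3, group 2; P is in period 3, group 15; Cl is in period 3, group 17; Ge is in period 4, group 14.
Atomic radius shrinks across a period as nuclear charge pulls the same shell inward, and grows down a group as new shells are added.
Here both period and group differ, so the two effects have to be weighed against each other.
Cl > H: period and group pull opposite ways; the down-group shift dominates (99 vs 32 pm).
P > Cl: both are in period 3; the period trend gives P the larger value.
Ge > P: relative to P, both the across-period and down-group shifts push Ge's atomic radius up.
Mg > Ge: the two effects oppose for this pair; the across-period effect wins (139 vs 121 pm).
For reference (pm): H 32, Mg 139, P 111, Cl 99, Ge 121.
So from largest to smallest: Mg > Ge > P > Cl > H.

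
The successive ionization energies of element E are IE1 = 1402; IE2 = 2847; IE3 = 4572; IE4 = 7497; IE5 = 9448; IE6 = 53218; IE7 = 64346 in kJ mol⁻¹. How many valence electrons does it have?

5

Look for the largest jump between consecutive ionization energies: IE6/IE5 ≈ 5.6, far larger than any earlier ratio.
That jump marks the point where a core electron is being removed. So the atom has 5 valence electrons.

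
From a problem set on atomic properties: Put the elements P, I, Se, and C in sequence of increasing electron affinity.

P < C < Se < I

C is in period 2, group 14; P is in period 3, group 15; Se is in period 4, group 16; I is in period 5, group 17.
Adding an electron releases more energy for atoms nearer the top right (short of the noble gases).
A diagonal step moves right (one effect) and down (the opposite effect) at once.
C > P: the two effects oppose for this pair; the down-group effect wins (122 vs 72 kJ/mol).
Se > C: period and group pull opposite ways; the across-period shift dominates (195 vs 122 kJ/mol).
I > Se: period and group pull opposite ways; the across-period shift dominates (295 vs 195 kJ/mol).
Approximate values (kJ/mol): C 122, P 72, Se 195, I 295.
So from lowest to highest: P < C < Se < I.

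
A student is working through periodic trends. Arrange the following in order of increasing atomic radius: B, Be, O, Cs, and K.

O < B < Be < K < Cs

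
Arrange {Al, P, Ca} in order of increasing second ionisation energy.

Ca < Al < P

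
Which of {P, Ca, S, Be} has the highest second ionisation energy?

S

The second ionization energy removes an electron from the +1 ion. For each element: P⁺ still has 4 valence electrons; Ca⁺ still has 1 valence electron; S⁺ still has 5 valence electrons; Be⁺ still has 1 valence electron.
All are still removing valence electrons, so compare the +1 ions as you would atoms: IE_2 generally rises across a period (higher Z_eff) and falls down a group (larger shell), subject to the usual subshell exceptions.
Valence configurations: P⁺ [Ne]3s²3p², Ca⁺ [Ar]4s¹, S⁺ [Ne]3s²3p³, Be⁺ [He]2s¹.
The numbers (kJ/mol): P 1907, Ca 1145, S 2252, Be 1757.
Putting it together, IE_2: Ca < Be < P < S.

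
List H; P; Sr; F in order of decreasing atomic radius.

Radius decreases left→right (rising Z_eff, same n) and increases top→bottom (higher n).
Here both period and group differ, so the two effects have to be weighed against each other.
F > H: period and group pull opposite ways; the down-group shift dominates (64 vs 32 pm).
P > F: both effects reinforce here, so P is clearly the larger of the two.
Sr > P: relative to P, both the across-period and down-group shifts push Sr's atomic radius up.
Approximate values (pm): H 32, F 64, P 111, Sr 185.
So from largest to smallest: Sr > P > F > H.

Sr > P > F > H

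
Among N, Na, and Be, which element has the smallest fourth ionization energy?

IE_4 is the cost of taking one more electron from the +3 cation: N³⁺ still has 2 valence electrons; Na³⁺ is already 2 electrons into the core; Be³⁺ is already 1 electron into the core.
Core electrons are held far more tightly than valence electrons, so Na and Be top the IE_4 order.
The numbers (kJ/mol): N 7475, Na 9543, Be 21007.
Overall IE_4 order: N < Na < Be.

N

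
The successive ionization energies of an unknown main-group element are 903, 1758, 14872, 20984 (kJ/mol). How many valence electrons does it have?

Look for the largest jump between consecutive ionization energies: IE3/IE2 ≈ 8.5, far larger than any earlier ratio.
That jump marks the point where a core electron is being removed. So the atom has 2 valence electrons.

2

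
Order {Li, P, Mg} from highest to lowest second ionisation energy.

Li > P > Mg

IE_2 is the cost of taking one more electron from the +1 cation: Li⁺ is the bare [He] core; P⁺ still has 4 valence electrons; Mg⁺ still has 1 valence electron.
Breaking into a closed-shell core is much more expensive than removing a leftover valence electron — Li has the largest IE_2 here.
Valence configurations: P⁺ [Ne]3s²3p², Mg⁺ [Ne]3s¹.
The numbers (kJ/mol): Li 7298, P 1907, Mg 1451.
So the second ionization energies run Mg < P < Li.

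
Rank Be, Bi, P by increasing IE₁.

Bi < Be < P

Be is in period 2, group 2; P is in period 3, group 15; Bi is in period 6, group 15.
IE₁ increases left→right with effective nuclear charge and decreases top→bottom as the valence shell moves farther out.
Neither a single period nor a single group — weigh both effects.
Be > Bi: period and group pull opposite ways; the down-group shift dominates (900 vs 703 kJ/mol).
P > Be: the two effects oppose for this pair; the across-period effect wins (1012 vs 900 kJ/mol).
Tabulated first ionization energy (kJ/mol): Be 900, P 1012, Bi 703.
So from lowest to highest: Bi < Be < P.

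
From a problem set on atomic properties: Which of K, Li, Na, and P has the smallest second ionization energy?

P

Consider each +1 ion: K⁺ is the bare [Ar] core; Li⁺ is the bare [He] core; Na⁺ is the bare [Ne] core; P⁺ still has 4 valence electrons.
Core electrons are held far more tightly than valence electrons, so K, Na and Li top the IE_2 order.
Tabulated IE_2 (kJ/mol): K 3052, Li 7298, Na 4562, P 1907.
Hence IE_2: P < K < Na < Li.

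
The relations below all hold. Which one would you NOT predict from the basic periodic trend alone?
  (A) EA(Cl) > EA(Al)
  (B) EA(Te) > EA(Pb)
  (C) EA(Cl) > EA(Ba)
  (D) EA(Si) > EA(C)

The general trend: electron affinity increases across a period and decreases down a group.
(A) Cl (period 3, group 17) vs Al (period 3, group 13): the stated order agrees with the simple trend.
(B) Te (period 5, group 16) vs Pb (period 6, group 14): the stated order agrees with the simple trend.
(C) Cl (period 3, group 17) vs Ba (period 6, group 2): the stated order agrees with the simple trend.
(D) Si (period 3, group 14) vs C (period 2, group 14): the stated order contradicts the simple trend.
The exception is (D): Si's larger, more diffuse 3p orbitals accept an added electron slightly more readily than C's compact 2p.

(D)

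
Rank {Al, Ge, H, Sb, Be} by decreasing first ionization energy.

H is in period 1, group 1; Be is in period 2, group 2; Al is in period 3, group 13; Ge is in period 4, group 14; Sb is in period 5, group 15.
First ionization energy rises across a period (greater Z_eff holds electrons more tightly) and falls down a group (valence electrons are farther from the nucleus).
A diagonal step moves right (one effect) and down (the opposite effect) at once.
Ge > Al: period and group pull opposite ways; the across-period shift dominates (762 vs 578 kJ/mol).
Sb > Ge: the two effects oppose for this pair; the across-period effect wins (831 vs 762 kJ/mol).
Be > Sb: period and group pull opposite ways; the down-group shift dominates (900 vs 831 kJ/mol).
H > Be: the two effects oppose for this pair; the down-group effect wins (1312 vs 900 kJ/mol).
For reference (kJ/mol): H 1312, Be 900, Al 578, Ge 762, Sb 831.
So from highest to lowest: H > Be > Sb > Ge > Al.

H > Be > Sb > Ge > Al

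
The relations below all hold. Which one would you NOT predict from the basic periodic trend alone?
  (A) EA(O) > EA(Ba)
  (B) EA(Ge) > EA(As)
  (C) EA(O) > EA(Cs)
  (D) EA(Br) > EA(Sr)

(B)

The general trend: electron affinity increases across a period and decreases down a group.
(A) O (period 2, group 16) vs Ba (period 6, group 2): the stated order agrees with the simple trend.
(B) Ge (period 4, group 14) vs As (period 4, group 15): the stated order contradicts the simple trend.
(C) O (period 2, group 16) vs Cs (period 6, group 1): the stated order agrees with the simple trend.
(D) Br (period 4, group 17) vs Sr (period 5, group 2): the stated order agrees with the simple trend.
The exception is (B): adding an electron to As's half-filled 4p³ is unfavourable, so Ge (4p²) has the more exothermic EA.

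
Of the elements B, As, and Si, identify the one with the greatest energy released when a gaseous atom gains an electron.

Adding an electron releases more energy for atoms nearer the top right (short of the noble gases).
A diagonal step moves right (one effect) and down (the opposite effect) at once.
As > B: period and group pull opposite ways; the across-period shift dominates (78 vs 27 kJ/mol).
Si > As: period and group pull opposite ways; the down-group shift dominates (134 vs 78 kJ/mol).
Tabulated electron affinity (kJ/mol): B 27, Si 134, As 78.
The greatest energy released when a gaseous atom gains an electron among these belongs to Si.

Si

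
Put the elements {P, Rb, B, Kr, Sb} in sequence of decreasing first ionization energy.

B is in period 2, group 13; P is in period 3, group 15; Kr is in period 4, group 18; Rb is in period 5, group 1; Sb is in period 5, group 15.
Across a period the outer electron is held more tightly (higher IE₁); down a group it sits in a higher shell, more shielded, and comes off more easily.
Here both period and group differ, so the two effects have to be weighed against each other.
B > Rb: both effects reinforce here, so B is clearly the higher of the two.
Sb > B: the two effects oppose for this pair; the across-period effect wins (831 vs 801 kJ/mol).
P > Sb: P sits above Sb in group 15, so the down-group effect alone puts P higher.
Kr > P: period and group pull opposite ways; the across-period shift dominates (1351 vs 1012 kJ/mol).
For reference (kJ/mol): B 801, P 1012, Kr 1351, Rb 403, Sb 831.
So from highest to lowest: Kr > P > Sb > B > Rb.

Kr > P > Sb > B > Rb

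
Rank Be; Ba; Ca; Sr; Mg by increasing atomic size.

Be, Mg, Ca, Sr, Ba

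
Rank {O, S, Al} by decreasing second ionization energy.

O > S > Al

IE_2 is the cost of taking one more electron from the +1 cation: O⁺ still has 5 valence electrons; S⁺ still has 5 valence electrons; Al⁺ still has 2 valence electrons.
All are still removing valence electrons, so compare the +1 ions as you would atoms: IE_2 generally rises across a period (higher Z_eff) and falls down a group (larger shell), subject to the usual subshell exceptions.
Valence configurations: O⁺ [He]2s²2p³, S⁺ [Ne]3s²3p³, Al⁺ [Ne]3s².
The numbers (kJ/mol): O 3388, S 2252, Al 1817.
So the second ionization energies run Al < S < O.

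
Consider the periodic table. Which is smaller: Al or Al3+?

Al3+

Forming Al3+ removes 3 electrons from Al. Fewer electrons for the same nuclear charge means less shielding and a higher Z_eff on the remaining electrons, and for main-group metals the entire outer shell is lost.
A cation is smaller than its parent atom: Al3+ < Al.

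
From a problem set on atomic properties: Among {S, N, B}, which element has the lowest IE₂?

S

The second ionization energy removes an electron from the +1 ion. For each element: S⁺ still has 5 valence electrons; N⁺ still has 4 valence electrons; B⁺ still has 2 valence electrons.
All are still removing valence electrons, so compare the +1 ions as you would atoms: IE_2 generally rises across a period (higher Z_eff) and falls down a group (larger shell), subject to the usual subshell exceptions.
Valence configurations: S⁺ [Ne]3s²3p³, N⁺ [He]2s²2p², B⁺ [He]2s².
The numbers (kJ/mol): S 2252, N 2856, B 2427.
Putting it together, IE_2: S < B < N.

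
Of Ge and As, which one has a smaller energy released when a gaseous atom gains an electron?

As

Atoms with high Z_eff and room in the valence shell (especially the halogens) have the most exothermic electron affinities.
All lie in period 4; the across-period trend (electron affinity increases left to right) applies, with the exception below.
Note the exception: Ge has a higher electron affinity than As, contrary to the simple trend — adding an electron to As's half-filled 4p³ is unfavourable, so Ge (4p²) has the more exothermic EA.
Approximate values (kJ/mol): Ge 119, As 78.
So As has the smaller energy released when a gaseous atom gains an electron (As < Ge).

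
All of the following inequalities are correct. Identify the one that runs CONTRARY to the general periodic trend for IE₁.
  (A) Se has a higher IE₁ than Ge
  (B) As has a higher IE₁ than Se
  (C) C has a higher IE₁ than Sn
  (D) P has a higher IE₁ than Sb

The general trend: IE₁ increases across a period and decreases down a group.
(A) Se (period 4, group 16) vs Ge (period 4, group 14): the stated order agrees with the simple trend.
(B) As (period 4, group 15) vs Se (period 4, group 16): the stated order contradicts the simple trend.
(C) C (period 2, group 14) vs Sn (period 5, group 14): the stated order agrees with the simple trend.
(D) P (period 3, group 15) vs Sb (period 5, group 15): the stated order agrees with the simple trend.
The exception is (B): Se (4p⁴) ionizes more easily than half-filled As (4p³).

(B)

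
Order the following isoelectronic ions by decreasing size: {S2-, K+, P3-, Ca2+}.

P3-, S2-, K+, Ca2+

All of these have 18 electrons, so size is governed by nuclear charge alone: the more protons, the stronger the pull on the same electron cloud, and the smaller the ion.
Nuclear charges: Ca2+ (Z=20), K+ (Z=19), S2- (Z=16), P3- (Z=15).
Largest to smallest: P3- > S2- > K+ > Ca2+.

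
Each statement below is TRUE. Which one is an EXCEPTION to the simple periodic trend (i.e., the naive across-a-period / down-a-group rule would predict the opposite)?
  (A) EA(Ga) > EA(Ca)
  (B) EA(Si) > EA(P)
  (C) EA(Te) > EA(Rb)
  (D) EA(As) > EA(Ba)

The general trend: electron affinity increases across a period and decreases down a group.
(A) Ga (period 4, group 13) vs Ca (period 4, group 2): the stated order agrees with the simple trend.
(B) Si (period 3, group 14) vs P (period 3, group 15): the stated order contradicts the simple trend.
(C) Te (period 5, group 16) vs Rb (period 5, group 1): the stated order agrees with the simple trend.
(D) As (period 4, group 15) vs Ba (period 6, group 2): the stated order agrees with the simple trend.
The exception is (B): adding an electron to P's half-filled 3p³ is unfavourable, so Si (3p²) has the more exothermic EA.

(B)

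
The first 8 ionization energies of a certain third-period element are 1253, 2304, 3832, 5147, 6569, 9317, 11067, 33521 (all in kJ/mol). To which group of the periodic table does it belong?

Group 17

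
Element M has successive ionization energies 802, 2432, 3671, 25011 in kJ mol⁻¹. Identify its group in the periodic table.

Group 13

Look for the largest jump between consecutive ionization energies: IE4/IE3 ≈ 6.8, far larger than any earlier ratio.
That jump marks the point where a core electron is being removed. So the atom has 3 valence electrons.
A main-group element with 3 valence electrons is in group 13.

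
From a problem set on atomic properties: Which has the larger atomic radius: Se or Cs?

Se is in period 4, group 16; Cs is in period 6, group 1.
Across a period the added protons contract the valence shell; down a group each new principal shell makes the atom larger.
Here both period and group differ, so the two effects have to be weighed against each other.
Cs > Se: relative to Se, both the across-period and down-group shifts push Cs's atomic radius up.
For reference (pm): Se 116, Cs 232.
So Cs has the larger atomic radius (Cs > Se).

Cs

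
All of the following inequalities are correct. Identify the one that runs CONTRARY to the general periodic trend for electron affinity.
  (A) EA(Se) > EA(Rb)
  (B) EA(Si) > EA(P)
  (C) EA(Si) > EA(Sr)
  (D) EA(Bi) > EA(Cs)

The general trend: electron affinity increases across a period and decreases down a group.
(A) Se (period 4, group 16) vs Rb (period 5, group 1): the stated order agrees with the simple trend.
(B) Si (period 3, group 14) vs P (period 3, group 15): the stated order contradicts the simple trend.
(C) Si (period 3, group 14) vs Sr (period 5, group 2): the stated order agrees with the simple trend.
(D) Bi (period 6, group 15) vs Cs (period 6, group 1): the stated order agrees with the simple trend.
The exception is (B): adding an electron to P's half-filled 3p³ is unfavourable, so Si (3p²) has the more exothermic EA.

(B)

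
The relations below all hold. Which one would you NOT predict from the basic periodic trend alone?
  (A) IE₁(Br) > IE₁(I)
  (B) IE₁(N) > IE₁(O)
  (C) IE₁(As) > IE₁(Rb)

The general trend: IE₁ increases across a period and decreases down a group.
(A) Br (period 4, group 17) vs I (period 5, group 17): the stated order agrees with the simple trend.
(B) N (period 2, group 15) vs O (period 2, group 16): the stated order contradicts the simple trend.
(C) As (period 4, group 15) vs Rb (period 5, group 1): the stated order agrees with the simple trend.
The exception is (B): pairing an electron in O's 2p⁴ costs repulsion energy, so O ionizes more easily than half-filled N (2p³).

(B)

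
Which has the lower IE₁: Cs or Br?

Cs

Removing the outermost electron gets harder across a period and easier down a group.
These span different periods and groups, so the two trends combine.
Br > Cs: relative to Cs, both the across-period and down-group shifts push Br's first ionization energy up.
Tabulated first ionization energy (kJ/mol): Br 1140, Cs 376.
So Cs has the lower IE₁ (Cs < Br).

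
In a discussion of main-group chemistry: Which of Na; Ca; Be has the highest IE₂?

Na

IE_2 is the cost of taking one more electron from the +1 cation: Na⁺ is the bare [Ne] core; Ca⁺ still has 1 valence electron; Be⁺ still has 1 valence electron.
Pulling an electron out of a noble-gas core costs far more than removing a remaining valence electron, so Na sits at the high end of IE_2.
Valence configurations: Ca⁺ [Ar]4s¹, Be⁺ [He]2s¹.
The numbers (kJ/mol): Na 4562, Ca 1145, Be 1757.
Putting it together, IE_2: Ca < Be < Na.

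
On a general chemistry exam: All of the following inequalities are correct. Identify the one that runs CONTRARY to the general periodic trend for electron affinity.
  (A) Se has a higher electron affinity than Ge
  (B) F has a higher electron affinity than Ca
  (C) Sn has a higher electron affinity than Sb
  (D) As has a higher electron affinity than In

(C)

The general trend: electron affinity increases across a period and decreases down a group.
(A) Se (period 4, group 16) vs Ge (period 4, group 14): the stated order agrees with the simple trend.
(B) F (period 2, group 17) vs Ca (period 4, group 2): the stated order agrees with the simple trend.
(C) Sn (period 5, group 14) vs Sb (period 5, group 15): the stated order contradicts the simple trend.
(D) As (period 4, group 15) vs In (period 5, group 13): the stated order agrees with the simple trend.
The exception is (C): adding an electron to Sb's half-filled 5p³ is unfavourable, so Sn has the more exothermic EA.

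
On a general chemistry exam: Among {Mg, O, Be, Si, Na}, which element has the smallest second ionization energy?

Mg

After 1 electron has been removed, what remains? Mg⁺ still has 1 valence electron; O⁺ still has 5 valence electrons; Be⁺ still has 1 valence electron; Si⁺ still has 3 valence electrons; Na⁺ is the bare [Ne] core.
Breaking into a closed-shell core is much more expensive than removing a leftover valence electron — Na has the largest IE_2 here.
Valence configurations: Mg⁺ [Ne]3s¹, O⁺ [He]2s²2p³, Be⁺ [He]2s¹, Si⁺ [Ne]3s²3p¹.
The numbers (kJ/mol): Mg 1451, O 3388, Be 1757, Si 1577, Na 4562.
Putting it together, IE_2: Mg < Si < Be < O < Na.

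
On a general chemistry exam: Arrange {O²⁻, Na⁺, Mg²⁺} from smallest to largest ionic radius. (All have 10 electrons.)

Mg²⁺ < Na⁺ < O²⁻

All of these have 10 electrons, so size is governed by nuclear charge alone: the more protons, the stronger the pull on the same electron cloud, and the smaller the ion.
Nuclear charges: Mg²⁺ (Z=12), Na⁺ (Z=11), O²⁻ (Z=8).
Smallest to largest: Mg²⁺ < Na⁺ < O²⁻.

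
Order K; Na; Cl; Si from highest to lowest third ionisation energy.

Na > K > Cl > Si

Consider each +2 ion: K²⁺ is already 1 electron into the core; Na²⁺ is already 1 electron into the core; Cl²⁺ still has 5 valence electrons; Si²⁺ still has 2 valence electrons.
Pulling an electron out of a noble-gas core costs far more than removing a remaining valence electron, so K and Na sit at the high end of IE_3.
Valence configurations: Cl²⁺ [Ne]3s²3p³, Si²⁺ [Ne]3s².
The numbers (kJ/mol): K 4420, Na 6910, Cl 3822, Si 3232.
Hence IE_3: Si < Cl < K < Na.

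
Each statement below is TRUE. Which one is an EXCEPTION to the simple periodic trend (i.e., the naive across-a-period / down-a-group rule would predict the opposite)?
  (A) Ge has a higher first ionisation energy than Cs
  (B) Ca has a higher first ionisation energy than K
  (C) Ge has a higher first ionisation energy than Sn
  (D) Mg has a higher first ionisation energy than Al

The general trend: first ionisation energy increases across a period and decreases down a group.
(A) Ge (period 4, group 14) vs Cs (period 6, group 1): the stated order agrees with the simple trend.
(B) Ca (period 4, group 2) vs K (period 4, group 1): the stated order agrees with the simple trend.
(C) Ge (period 4, group 14) vs Sn (period 5, group 14): the stated order agrees with the simple trend.
(D) Mg (period 3, group 2) vs Al (period 3, group 13): the stated order contradicts the simple trend.
The exception is (D): Al's single 3p electron is easier to remove than one from Mg's filled 3s².

(D)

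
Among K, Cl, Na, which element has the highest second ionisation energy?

IE_2 is the cost of taking one more electron from the +1 cation: K⁺ is the bare [Ar] core; Cl⁺ still has 6 valence electrons; Na⁺ is the bare [Ne] core.
Breaking into a closed-shell core is much more expensive than removing a leftover valence electron — K and Na have the largest IE_2 here.
The numbers (kJ/mol): K 3052, Cl 2298, Na 4562.
Overall IE_2 order: Cl < K < Na.

Na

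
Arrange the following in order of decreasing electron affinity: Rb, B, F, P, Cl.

B is in period 2, group 13; F is in period 2, group 17; P is in period 3, group 15; Cl is in period 3, group 17; Rb is in period 5, group 1.
EA tends to increase across a period and decrease down a group, though the pattern is less regular than for IE or radius.
Neither a single period nor a single group — weigh both effects.
Rb > B: this pair runs against the simple trend — see the exception note.
P > Rb: relative to Rb, both the across-period and down-group shifts push P's electron affinity up.
F > P: both effects reinforce here, so F is clearly the higher of the two.
Cl > F: this pair runs against the simple trend — see the exception note.
Note the exception: Rb has a higher electron affinity than B, contrary to the simple trend — B's ns²np¹ configuration gives only a small electron affinity — the sparsely filled np subshell binds an added electron weakly.
Note the exception: Cl has a higher electron affinity than F, contrary to the simple trend — F's small 2p subshell makes the incoming electron feel strong e⁻–e⁻ repulsion, so Cl actually releases more energy on gaining an electron.
Tabulated electron affinity (kJ/mol): B 27, F 328, P 72, Cl 349, Rb 47.
So from highest to lowest: Cl > F > P > Rb > B.

Cl > F > P > Rb > B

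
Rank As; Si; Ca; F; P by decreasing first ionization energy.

F is in period 2, group 17; Si is in period 3, group 14; P is in period 3, group 15; Ca is in period 4, group 2; As is in period 4, group 15.
IE₁ increases left→right with effective nuclear charge and decreases top→bottom as the valence shell moves farther out.
These span different periods and groups, so the two trends combine.
Si > Ca: relative to Ca, both the across-period and down-group shifts push Si's first ionization energy up.
As > Si: the two effects oppose for this pair; the across-period effect wins (947 vs 786 kJ/mol).
P > As: they share group 15; the group trend gives P the larger value.
F > P: both effects reinforce here, so F is clearly the higher of the two.
Tabulated first ionization energy (kJ/mol): F 1681, Si 786, P 1012, Ca 590, As 947.
So from highest to lowest: F > P > As > Si > Ca.

F > P > As > Si > Ca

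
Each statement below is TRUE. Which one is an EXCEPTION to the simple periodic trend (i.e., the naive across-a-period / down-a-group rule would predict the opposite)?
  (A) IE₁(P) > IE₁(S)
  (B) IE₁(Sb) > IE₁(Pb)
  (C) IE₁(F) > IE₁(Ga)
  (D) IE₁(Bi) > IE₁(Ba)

(A)

The general trend: first ionisation energy increases across a period and decreases down a group.
(A) P (period 3, group 15) vs S (period 3, group 16): the stated order contradicts the simple trend.
(B) Sb (period 5, group 15) vs Pb (period 6, group 14): the stated order agrees with the simple trend.
(C) F (period 2, group 17) vs Ga (period 4, group 13): the stated order agrees with the simple trend.
(D) Bi (period 6, group 15) vs Ba (period 6, group 2): the stated order agrees with the simple trend.
The exception is (A): S (3p⁴) ionizes more easily than half-filled P (3p³) because the paired 3p electron in S is pushed out by e⁻–e⁻ repulsion.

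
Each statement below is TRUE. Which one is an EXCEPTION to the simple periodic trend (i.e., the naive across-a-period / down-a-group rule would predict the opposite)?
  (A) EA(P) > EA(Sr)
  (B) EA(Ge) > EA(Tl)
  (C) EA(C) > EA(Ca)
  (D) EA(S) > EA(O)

The general trend: electron affinity increases across a period and decreases down a group.
(A) P (period 3, group 15) vs Sr (period 5, group 2): the stated order agrees with the simple trend.
(B) Ge (period 4, group 14) vs Tl (period 6, group 13): the stated order agrees with the simple trend.
(C) C (period 2, group 14) vs Ca (period 4, group 2): the stated order agrees with the simple trend.
(D) S (period 3, group 16) vs O (period 2, group 16): the stated order contradicts the simple trend.
The exception is (D): the compact 2p subshell of O repels the added electron more than S's larger 3p does.

(D)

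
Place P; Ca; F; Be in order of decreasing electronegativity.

F > P > Be > Ca

Be is in period 2, group 2; F is in period 2, group 17; P is in period 3, group 15; Ca is in period 4, group 2.
Atoms toward the upper right of the periodic table pull bonding electrons most strongly.
Neither a single period nor a single group — weigh both effects.
Be > Ca: they share group 2; the group trend gives Be the larger value.
P > Be: period and group pull opposite ways; the across-period shift dominates (2.19 vs 1.57).
F > P: both effects reinforce here, so F is clearly the higher of the two.
Tabulated electronegativity (Pauling): Be 1.57, F 3.98, P 2.19, Ca 1.00.
So from highest to lowest: F > P > Be > Ca.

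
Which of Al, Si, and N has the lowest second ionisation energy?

Si

The second ionization energy removes an electron from the +1 ion. For each element: Al⁺ still has 2 valence electrons; Si⁺ still has 3 valence electrons; N⁺ still has 4 valence electrons.
All are still removing valence electrons, so compare the +1 ions as you would atoms: IE_2 generally rises across a period (higher Z_eff) and falls down a group (larger shell), subject to the usual subshell exceptions.
Valence configurations: Al⁺ [Ne]3s², Si⁺ [Ne]3s²3p¹, N⁺ [He]2s²2p².
Si⁺ loses a lone 3p electron whereas Al⁺ must break into a filled 3s² pair, so IE_2(Al) > IE_2(Si) even though Si has the higher nuclear charge.
Approximate IE_2 values (kJ/mol): Al 1817, Si 1577, N 2856.
Overall IE_2 order: Si < Al < N.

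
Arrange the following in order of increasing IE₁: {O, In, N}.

In, O, N

N is in period 2, group 15; O is in period 2, group 16; In is in period 5, group 13.
First ionization energy rises across a period (greater Z_eff holds electrons more tightly) and falls down a group (valence electrons are farther from the nucleus).
Neither a single period nor a single group — weigh both effects.
O > In: relative to In, both the across-period and down-group shifts push O's first ionization energy up.
N > O: this pair runs against the simple trend — see the exception note.
Note the exception: N has a higher first ionization energy than O, contrary to the simple trend — pairing an electron in O's 2p⁴ costs repulsion energy, so O ionizes more easily than half-filled N (2p³).
Tabulated first ionization energy (kJ/mol): N 1402, O 1314, In 558.
So from lowest to highest: In < O < N.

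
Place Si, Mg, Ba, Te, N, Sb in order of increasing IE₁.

Ba < Mg < Si < Sb < Te < N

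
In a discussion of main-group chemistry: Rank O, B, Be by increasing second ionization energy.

Be < B < O

After 1 electron has been removed, what remains? O⁺ still has 5 valence electrons; B⁺ still has 2 valence electrons; Be⁺ still has 1 valence electron.
All are still removing valence electrons, so compare the +1 ions as you would atoms: IE_2 generally rises across a period (higher Z_eff) and falls down a group (larger shell), subject to the usual subshell exceptions.
Valence configurations: O⁺ [He]2s²2p³, B⁺ [He]2s², Be⁺ [He]2s¹.
Tabulated IE_2 (kJ/mol): O 3388, B 2427, Be 1757.
So the second ionization energies run Be < B < O.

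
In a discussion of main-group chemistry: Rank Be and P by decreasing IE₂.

P > Be

Consider each +1 ion: Be⁺ still has 1 valence electron; P⁺ still has 4 valence electrons.
All are still removing valence electrons, so compare the +1 ions as you would atoms: IE_2 generally rises across a period (higher Z_eff) and falls down a group (larger shell), subject to the usual subshell exceptions.
Valence configurations: Be⁺ [He]2s¹, P⁺ [Ne]3s²3p².
Tabulated IE_2 (kJ/mol): Be 1757, P 1907.
Putting it together, IE_2: Be < P.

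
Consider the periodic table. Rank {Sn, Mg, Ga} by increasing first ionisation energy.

Ga < Sn < Mg

IE₁ increases left→right with effective nuclear charge and decreases top→bottom as the valence shell moves farther out.
A diagonal step moves right (one effect) and down (the opposite effect) at once.
Sn > Ga: period and group pull opposite ways; the across-period shift dominates (709 vs 579 kJ/mol).
Mg > Sn: the two effects oppose for this pair; the down-group effect wins (738 vs 709 kJ/mol).
For reference (kJ/mol): Mg 738, Ga 579, Sn 709.
So from lowest to highest: Ga < Sn < Mg.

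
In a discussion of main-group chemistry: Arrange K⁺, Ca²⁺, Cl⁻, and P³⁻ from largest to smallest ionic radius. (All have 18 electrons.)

P³⁻ > Cl⁻ > K⁺ > Ca²⁺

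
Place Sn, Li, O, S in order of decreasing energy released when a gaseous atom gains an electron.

S, O, Sn, Li

Adding an electron releases more energy for atoms nearer the top right (short of the noble gases).
Here both period and group differ, so the two effects have to be weighed against each other.
Sn > Li: period and group pull opposite ways; the across-period shift dominates (107 vs 60 kJ/mol).
O > Sn: relative to Sn, both the across-period and down-group shifts push O's electron affinity up.
S > O: this pair runs against the simple trend — see the exception note.
Note the exception: S has a higher electron affinity than O, contrary to the simple trend — the compact 2p subshell of O repels the added electron more than S's larger 3p does.
Tabulated electron affinity (kJ/mol): Li 60, O 141, S 200, Sn 107.
So from highest to lowest: S > O > Sn > Li.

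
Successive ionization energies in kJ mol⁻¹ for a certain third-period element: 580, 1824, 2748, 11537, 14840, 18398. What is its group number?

Look for the largest jump between consecutive ionization energies: IE4/IE3 ≈ 4.2, far larger than any earlier ratio.
That jump marks the point where a core electron is being removed. So the atom has 3 valence electrons.
A main-group element with 3 valence electrons is in group 13.

Group 13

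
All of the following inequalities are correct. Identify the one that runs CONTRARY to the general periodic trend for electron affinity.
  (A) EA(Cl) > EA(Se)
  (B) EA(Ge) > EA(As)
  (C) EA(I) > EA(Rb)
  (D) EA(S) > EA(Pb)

The general trend: electron affinity increases across a period and decreases down a group.
(A) Cl (period 3, group 17) vs Se (period 4, group 16): the stated order agrees with the simple trend.
(B) Ge (period 4, group 14) vs As (period 4, group 15): the stated order contradicts the simple trend.
(C) I (period 5, group 17) vs Rb (period 5, group 1): the stated order agrees with the simple trend.
(D) S (period 3, group 16) vs Pb (period 6, group 14): the stated order agrees with the simple trend.
The exception is (B): adding an electron to As's half-filled 4p³ is unfavourable, so Ge (4p²) has the more exothermic EA.

(B)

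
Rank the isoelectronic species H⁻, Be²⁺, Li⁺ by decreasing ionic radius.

All of these have 2 electrons, so size is governed by nuclear charge alone: the more protons, the stronger the pull on the same electron cloud, and the smaller the ion.
Nuclear charges: Be²⁺ (Z=4), Li⁺ (Z=3), H⁻ (Z=1).
Largest to smallest: H⁻ > Li⁺ > Be²⁺.

H⁻, Li⁺, Be²⁺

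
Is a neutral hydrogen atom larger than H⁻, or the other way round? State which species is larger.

H⁻

Forming H⁻ adds 1 electron to H. More electron–electron repulsion in the same shell, with unchanged nuclear charge, lets the cloud expand.
An anion is larger than its parent atom: H⁻ > H.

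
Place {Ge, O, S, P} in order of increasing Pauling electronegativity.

Electronegativity increases across a period and decreases down a group, tracking effective nuclear charge and atomic size.
Neither a single period nor a single group — weigh both effects.
P > Ge: relative to Ge, both the across-period and down-group shifts push P's electronegativity up.
S > P: S lies to the right of P in period 3, so the across-period effect alone puts S higher.
O > S: O sits above S in group 16, so the down-group effect alone puts O higher.
Approximate values (Pauling): O 3.44, P 2.19, S 2.58, Ge 2.01.
So from lowest to highest: Ge < P < S < O.

Ge < P < S < O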